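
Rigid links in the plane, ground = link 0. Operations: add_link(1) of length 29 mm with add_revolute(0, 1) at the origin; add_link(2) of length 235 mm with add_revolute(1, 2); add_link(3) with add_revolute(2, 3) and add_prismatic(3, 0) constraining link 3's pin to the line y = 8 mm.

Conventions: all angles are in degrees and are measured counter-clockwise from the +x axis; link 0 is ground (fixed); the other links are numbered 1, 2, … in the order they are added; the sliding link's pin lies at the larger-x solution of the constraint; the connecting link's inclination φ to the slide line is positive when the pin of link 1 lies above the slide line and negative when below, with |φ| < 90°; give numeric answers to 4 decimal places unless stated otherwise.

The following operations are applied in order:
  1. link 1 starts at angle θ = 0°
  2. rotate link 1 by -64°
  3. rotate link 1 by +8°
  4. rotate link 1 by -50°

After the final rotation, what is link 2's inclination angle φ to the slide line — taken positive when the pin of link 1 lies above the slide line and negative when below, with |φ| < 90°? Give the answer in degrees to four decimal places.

geometry: r = 29 mm, L = 235 mm, e = 8 mm; θ starts at 0°
rotate link 1 by -64°: θ ← 0° -64° = -64°
rotate link 1 by +8°: θ ← -64° +8° = -56°
rotate link 1 by -50°: θ ← -56° -50° = -106°
h = r sin θ − e = -27.876589 − 8 = -35.876589
sin φ = h / L = -35.876589 / 235 = -0.15266634
φ = arcsin(-0.15266634) = -8.781476°

-8.7815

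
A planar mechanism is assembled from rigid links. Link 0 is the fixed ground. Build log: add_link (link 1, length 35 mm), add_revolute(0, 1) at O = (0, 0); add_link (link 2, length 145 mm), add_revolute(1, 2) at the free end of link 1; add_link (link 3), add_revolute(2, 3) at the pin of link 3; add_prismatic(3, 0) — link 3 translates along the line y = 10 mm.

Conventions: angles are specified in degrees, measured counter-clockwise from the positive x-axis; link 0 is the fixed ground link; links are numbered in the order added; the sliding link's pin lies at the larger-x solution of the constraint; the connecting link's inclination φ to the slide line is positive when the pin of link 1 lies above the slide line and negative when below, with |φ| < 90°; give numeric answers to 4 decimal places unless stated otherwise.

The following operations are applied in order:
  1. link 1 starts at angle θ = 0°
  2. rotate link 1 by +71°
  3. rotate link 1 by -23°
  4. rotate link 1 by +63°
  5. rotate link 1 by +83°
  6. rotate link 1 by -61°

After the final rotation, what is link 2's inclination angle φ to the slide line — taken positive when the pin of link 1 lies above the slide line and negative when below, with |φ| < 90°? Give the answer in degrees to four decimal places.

geometry: r = 35 mm, L = 145 mm, e = 10 mm; θ starts at 0°
rotate link 1 by +71°: θ ← 0° +71° = 71°
rotate link 1 by -23°: θ ← 71° -23° = 48°
rotate link 1 by +63°: θ ← 48° +63° = 111°
rotate link 1 by +83°: θ ← 111° +83° = 194°
rotate link 1 by -61°: θ ← 194° -61° = 133°
h = r sin θ − e = 25.597380 − 10 = 15.597380
sin φ = h / L = 15.597380 / 145 = 0.10756813
φ = arcsin(0.10756813) = 6.175148°

6.1751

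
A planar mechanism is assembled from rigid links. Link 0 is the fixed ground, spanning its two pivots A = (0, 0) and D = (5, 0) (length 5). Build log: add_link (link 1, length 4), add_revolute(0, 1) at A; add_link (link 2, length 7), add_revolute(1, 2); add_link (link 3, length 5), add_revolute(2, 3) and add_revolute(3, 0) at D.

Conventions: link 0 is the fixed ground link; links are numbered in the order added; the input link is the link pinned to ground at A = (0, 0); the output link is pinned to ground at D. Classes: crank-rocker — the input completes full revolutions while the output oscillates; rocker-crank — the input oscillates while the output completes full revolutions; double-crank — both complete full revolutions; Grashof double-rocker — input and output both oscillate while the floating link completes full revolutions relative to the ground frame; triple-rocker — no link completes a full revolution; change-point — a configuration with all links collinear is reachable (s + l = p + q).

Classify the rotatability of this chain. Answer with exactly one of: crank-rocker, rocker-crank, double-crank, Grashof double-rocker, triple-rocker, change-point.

lengths: ground=5, input=4, coupler=7, output=5
sorted: s=4 (shortest), l=7 (longest), p+q=10
s + l = 11 vs p + q = 10
s + l > p + q → non-Grashof → no link fully rotates → triple-rocker

triple-rocker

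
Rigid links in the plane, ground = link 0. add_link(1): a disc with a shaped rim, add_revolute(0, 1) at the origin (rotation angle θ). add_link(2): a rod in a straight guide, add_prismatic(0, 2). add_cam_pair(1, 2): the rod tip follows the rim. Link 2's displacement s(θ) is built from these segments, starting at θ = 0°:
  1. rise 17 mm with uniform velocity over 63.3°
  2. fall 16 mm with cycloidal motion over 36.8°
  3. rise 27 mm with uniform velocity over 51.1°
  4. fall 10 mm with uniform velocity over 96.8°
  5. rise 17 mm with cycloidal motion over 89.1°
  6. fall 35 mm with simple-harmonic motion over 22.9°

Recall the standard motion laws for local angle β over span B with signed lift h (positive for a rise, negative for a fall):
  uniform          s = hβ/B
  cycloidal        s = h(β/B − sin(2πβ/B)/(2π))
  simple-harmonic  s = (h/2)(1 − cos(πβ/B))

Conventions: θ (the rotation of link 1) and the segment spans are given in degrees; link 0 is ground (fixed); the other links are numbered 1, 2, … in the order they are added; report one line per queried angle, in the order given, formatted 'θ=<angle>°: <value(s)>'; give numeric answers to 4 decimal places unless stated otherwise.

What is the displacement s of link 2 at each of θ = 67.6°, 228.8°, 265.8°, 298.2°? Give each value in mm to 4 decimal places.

segment 1 (0° to 63.3°, uniform, h = 17) is passed completely: s = 0.0000 + (17) = 17.0000
θ = 67.6° falls in segment 2 (63.3° to 100.1°, cycloidal, h = -16): β = 67.6 − 63.3 = 4.3°, B = 36.8°; Δs = -16·(0.1168 − sin(2π·0.1168)/(2π)) = -0.1635; s = 17.0000 − 0.1635 = 16.8365
segment 2 (63.3° to 100.1°, cycloidal, h = -16) is passed completely: s = 17.0000 + (-16) = 1.0000
segment 3 (100.1° to 151.2°, uniform, h = 27) is passed completely: s = 1.0000 + (27) = 28.0000
θ = 228.8° falls in segment 4 (151.2° to 248°, uniform, h = -10): β = 228.8 − 151.2 = 77.6°, B = 96.8°; Δs = -10·77.6/96.8 = -8.0165; s = 28.0000 − 8.0165 = 19.9835
segment 4 (151.2° to 248°, uniform, h = -10) is passed completely: s = 28.0000 + (-10) = 18.0000
θ = 265.8° falls in segment 5 (248° to 337.1°, cycloidal, h = 17): β = 265.8 − 248 = 17.8°, B = 89.1°; Δs = 17·(0.1998 − sin(2π·0.1998)/(2π)) = 0.8242; s = 18.0000 + 0.8242 = 18.8242
θ = 298.2° falls in segment 5 (248° to 337.1°, cycloidal, h = 17): β = 298.2 − 248 = 50.2°, B = 89.1°; Δs = 17·(0.5634 − sin(2π·0.5634)/(2π)) = 10.6277; s = 18.0000 + 10.6277 = 28.6277

θ=67.6°: 16.8365
θ=228.8°: 19.9835
θ=265.8°: 18.8242
θ=298.2°: 28.6277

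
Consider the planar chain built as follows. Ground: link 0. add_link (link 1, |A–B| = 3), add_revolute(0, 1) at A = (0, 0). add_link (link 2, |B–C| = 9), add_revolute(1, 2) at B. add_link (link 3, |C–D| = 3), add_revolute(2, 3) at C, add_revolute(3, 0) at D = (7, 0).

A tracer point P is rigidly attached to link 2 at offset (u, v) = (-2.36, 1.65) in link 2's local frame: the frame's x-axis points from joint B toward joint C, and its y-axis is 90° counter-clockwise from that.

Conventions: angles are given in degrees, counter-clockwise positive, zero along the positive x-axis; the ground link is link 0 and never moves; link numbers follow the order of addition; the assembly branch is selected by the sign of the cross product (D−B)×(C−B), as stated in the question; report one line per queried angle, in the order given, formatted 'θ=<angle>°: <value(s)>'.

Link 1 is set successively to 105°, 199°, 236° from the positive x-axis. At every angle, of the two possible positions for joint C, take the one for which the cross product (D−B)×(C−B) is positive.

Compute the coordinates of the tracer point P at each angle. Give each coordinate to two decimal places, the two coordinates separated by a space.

A=(0,0), D=(7.00,0)
θ=105°: B = A + 3.00·(cos105°, sin105°) = (-0.7765, 2.8978)
θ=105°: |BD| = 8.2988
θ=105°: circle(B,9.00) ∩ circle(D,3.00): a=8.4874, h=2.9941
θ=105°:   candidates: C₊=(8.2222,2.7398) cross=24.847; C₋=(6.1312,-2.8714) cross=-24.847
θ=105°:   branch + wants cross > 0 → take C=(8.2222,2.7398) (cross=24.847)
θ=105°: ex = (C−B)/|BC| = (0.9998,-0.0176); ey = (0.0176,0.9998)
θ=105°: P = B + -2.36·ex + 1.65·ey = (-3.1071,4.5890)
θ=199°: B = A + 3.00·(cos199°, sin199°) = (-2.8366, -0.9767)
θ=199°: |BD| = 9.8849
θ=199°: circle(B,9.00) ∩ circle(D,3.00): a=8.5844, h=2.7034
θ=199°:   candidates: C₊=(5.4387,2.5617) cross=26.723; C₋=(5.9729,-2.8187) cross=-26.723
θ=199°:   branch + wants cross > 0 → take C=(5.4387,2.5617) (cross=26.723)
θ=199°: ex = (C−B)/|BC| = (0.9195,0.3932); ey = (-0.3932,0.9195)
θ=199°: P = B + -2.36·ex + 1.65·ey = (-5.6552,-0.3874)
θ=236°: B = A + 3.00·(cos236°, sin236°) = (-1.6776, -2.4871)
θ=236°: |BD| = 9.0270
θ=236°: circle(B,9.00) ∩ circle(D,3.00): a=8.5015, h=2.9536
θ=236°:   candidates: C₊=(5.6811,2.6945) cross=26.662; C₋=(7.3087,-2.9841) cross=-26.662
θ=236°:   branch + wants cross > 0 → take C=(5.6811,2.6945) (cross=26.662)
θ=236°: ex = (C−B)/|BC| = (0.8176,0.5757); ey = (-0.5757,0.8176)
θ=236°: P = B + -2.36·ex + 1.65·ey = (-4.5572,-2.4968)

θ=105°: -3.11 4.59
θ=199°: -5.66 -0.39
θ=236°: -4.56 -2.50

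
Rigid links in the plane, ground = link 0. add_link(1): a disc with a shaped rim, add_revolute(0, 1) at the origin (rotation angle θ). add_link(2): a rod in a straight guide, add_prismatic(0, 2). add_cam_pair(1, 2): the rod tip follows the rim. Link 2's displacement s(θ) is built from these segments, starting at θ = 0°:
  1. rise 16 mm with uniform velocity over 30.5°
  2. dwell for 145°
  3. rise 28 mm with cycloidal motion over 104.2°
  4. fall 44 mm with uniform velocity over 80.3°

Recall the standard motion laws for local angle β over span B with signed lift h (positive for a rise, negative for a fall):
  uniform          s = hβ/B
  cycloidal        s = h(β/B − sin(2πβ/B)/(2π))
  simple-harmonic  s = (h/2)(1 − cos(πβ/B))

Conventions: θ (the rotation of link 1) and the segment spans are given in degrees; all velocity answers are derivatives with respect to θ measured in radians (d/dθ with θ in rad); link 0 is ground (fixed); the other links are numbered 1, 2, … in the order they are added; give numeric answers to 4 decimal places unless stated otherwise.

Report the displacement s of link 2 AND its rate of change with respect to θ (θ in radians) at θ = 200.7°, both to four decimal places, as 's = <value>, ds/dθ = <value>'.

segment 1 (0° to 30.5°, uniform, h = 16) is passed completely: s = 0.0000 + (16) = 16.0000
segment 2 (30.5° to 175.5°, dwell): s unchanged at 16.0000
θ = 200.7° falls in segment 3 (175.5° to 279.7°, cycloidal, h = 28): β = 200.7 − 175.5 = 25.2°, B = 104.2°; Δs = 28·(0.2418 − sin(2π·0.2418)/(2π)) = 2.3211; s = 16.0000 + 2.3211 = 18.3211
velocity in seg [175.5°–279.7°] (cycloidal), θ in radians: β = 25.2° = 0.4398 rad, B = 104.2° = 1.8186 rad; ds/dθ = (h/B)(1 − cos(2πβ/B)) = (28/1.8186)(1 − cos(2π·0.2418)) = 14.607402 mm/rad

s = 18.3211, ds/dθ = 14.6074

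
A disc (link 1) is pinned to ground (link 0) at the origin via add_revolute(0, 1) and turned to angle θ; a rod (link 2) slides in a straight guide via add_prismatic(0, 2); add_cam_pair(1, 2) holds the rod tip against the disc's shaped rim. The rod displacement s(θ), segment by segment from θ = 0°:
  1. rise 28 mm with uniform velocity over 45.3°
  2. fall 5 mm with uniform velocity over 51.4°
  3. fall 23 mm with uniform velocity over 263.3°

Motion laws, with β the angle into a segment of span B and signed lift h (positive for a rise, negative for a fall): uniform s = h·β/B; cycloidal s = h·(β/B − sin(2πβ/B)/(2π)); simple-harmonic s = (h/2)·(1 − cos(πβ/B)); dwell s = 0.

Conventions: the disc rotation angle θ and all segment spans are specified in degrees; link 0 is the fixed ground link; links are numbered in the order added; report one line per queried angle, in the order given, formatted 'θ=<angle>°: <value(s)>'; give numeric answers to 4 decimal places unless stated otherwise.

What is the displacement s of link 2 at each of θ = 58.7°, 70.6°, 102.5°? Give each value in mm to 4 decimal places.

segment 1 (0° to 45.3°, uniform, h = 28) is passed completely: s = 0.0000 + (28) = 28.0000
θ = 58.7° falls in segment 2 (45.3° to 96.7°, uniform, h = -5): β = 58.7 − 45.3 = 13.4°, B = 51.4°; Δs = -5·13.4/51.4 = -1.3035; s = 28.0000 − 1.3035 = 26.6965
θ = 70.6° falls in segment 2 (45.3° to 96.7°, uniform, h = -5): β = 70.6 − 45.3 = 25.3°, B = 51.4°; Δs = -5·25.3/51.4 = -2.4611; s = 28.0000 − 2.4611 = 25.5389
segment 2 (45.3° to 96.7°, uniform, h = -5) is passed completely: s = 28.0000 + (-5) = 23.0000
θ = 102.5° falls in segment 3 (96.7° to 360°, uniform, h = -23): β = 102.5 − 96.7 = 5.8°, B = 263.3°; Δs = -23·5.8/263.3 = -0.5066; s = 23.0000 − 0.5066 = 22.4934

θ=58.7°: 26.6965
θ=70.6°: 25.5389
θ=102.5°: 22.4934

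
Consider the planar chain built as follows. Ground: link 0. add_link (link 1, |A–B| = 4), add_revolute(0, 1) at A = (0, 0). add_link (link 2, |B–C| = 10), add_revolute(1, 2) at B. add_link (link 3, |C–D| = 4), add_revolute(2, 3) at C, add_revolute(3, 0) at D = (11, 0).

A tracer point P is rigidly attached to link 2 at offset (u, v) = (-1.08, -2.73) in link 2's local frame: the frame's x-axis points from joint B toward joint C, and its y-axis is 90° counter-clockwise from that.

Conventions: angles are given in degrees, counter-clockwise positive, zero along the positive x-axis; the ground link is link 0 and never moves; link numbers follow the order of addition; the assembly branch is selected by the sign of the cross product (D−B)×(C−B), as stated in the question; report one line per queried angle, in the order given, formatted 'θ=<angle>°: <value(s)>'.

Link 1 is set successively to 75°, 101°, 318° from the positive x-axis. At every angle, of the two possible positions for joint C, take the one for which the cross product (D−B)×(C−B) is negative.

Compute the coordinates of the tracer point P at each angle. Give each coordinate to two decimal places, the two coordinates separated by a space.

A=(0,0), D=(11.00,0)
θ=75°: B = A + 4.00·(cos75°, sin75°) = (1.0353, 3.8637)
θ=75°: |BD| = 10.6876
θ=75°: circle(B,10.00) ∩ circle(D,4.00): a=9.2736, h=3.7417
θ=75°:   candidates: C₊=(11.0343,3.9999) cross=39.990; C₋=(8.3290,-2.9775) cross=-39.990
θ=75°:   branch - wants cross < 0 → take C=(8.3290,-2.9775) (cross=-39.990)
θ=75°: ex = (C−B)/|BC| = (0.7294,-0.6841); ey = (0.6841,0.7294)
θ=75°: P = B + -1.08·ex + -2.73·ey = (-1.6201,2.6114)
θ=101°: B = A + 4.00·(cos101°, sin101°) = (-0.7632, 3.9265)
θ=101°: |BD| = 12.4013
θ=101°: circle(B,10.00) ∩ circle(D,4.00): a=9.5874, h=2.8429
θ=101°:   candidates: C₊=(9.2310,3.5876) cross=35.256; C₋=(7.4308,-1.8057) cross=-35.256
θ=101°:   branch - wants cross < 0 → take C=(7.4308,-1.8057) (cross=-35.256)
θ=101°: ex = (C−B)/|BC| = (0.8194,-0.5732); ey = (0.5732,0.8194)
θ=101°: P = B + -1.08·ex + -2.73·ey = (-3.2131,2.3086)
θ=318°: B = A + 4.00·(cos318°, sin318°) = (2.9726, -2.6765)
θ=318°: |BD| = 8.4619
θ=318°: circle(B,10.00) ∩ circle(D,4.00): a=9.1944, h=3.9324
θ=318°:   candidates: C₊=(10.4511,3.9622) cross=33.275; C₋=(12.9387,-3.4988) cross=-33.275
θ=318°:   branch - wants cross < 0 → take C=(12.9387,-3.4988) (cross=-33.275)
θ=318°: ex = (C−B)/|BC| = (0.9966,-0.0822); ey = (0.0822,0.9966)
θ=318°: P = B + -1.08·ex + -2.73·ey = (1.6718,-5.3085)

θ=75°: -1.62 2.61
θ=101°: -3.21 2.31
θ=318°: 1.67 -5.31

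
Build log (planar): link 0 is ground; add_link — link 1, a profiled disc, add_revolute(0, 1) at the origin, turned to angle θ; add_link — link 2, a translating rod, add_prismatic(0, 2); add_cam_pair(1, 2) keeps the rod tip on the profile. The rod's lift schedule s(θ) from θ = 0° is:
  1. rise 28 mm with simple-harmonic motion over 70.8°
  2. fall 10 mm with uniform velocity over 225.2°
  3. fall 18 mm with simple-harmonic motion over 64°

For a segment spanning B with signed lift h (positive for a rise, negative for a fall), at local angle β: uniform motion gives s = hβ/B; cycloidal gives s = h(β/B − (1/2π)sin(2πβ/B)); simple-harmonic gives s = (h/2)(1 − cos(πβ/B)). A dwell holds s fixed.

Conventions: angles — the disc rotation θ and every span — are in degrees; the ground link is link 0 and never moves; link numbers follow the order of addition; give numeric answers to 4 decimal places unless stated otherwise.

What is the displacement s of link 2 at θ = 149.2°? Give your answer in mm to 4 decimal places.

seg 1 [0°–70.8°] simple-harmonic, h=28: full span → s += 28 → s = 28.0000
seg 2 [70.8°–296°] uniform, h=-10: θ=149.2° here. β=78.4, B=225.2. -10·78.4/225.2 = -3.4813 → s = 24.5187

24.5187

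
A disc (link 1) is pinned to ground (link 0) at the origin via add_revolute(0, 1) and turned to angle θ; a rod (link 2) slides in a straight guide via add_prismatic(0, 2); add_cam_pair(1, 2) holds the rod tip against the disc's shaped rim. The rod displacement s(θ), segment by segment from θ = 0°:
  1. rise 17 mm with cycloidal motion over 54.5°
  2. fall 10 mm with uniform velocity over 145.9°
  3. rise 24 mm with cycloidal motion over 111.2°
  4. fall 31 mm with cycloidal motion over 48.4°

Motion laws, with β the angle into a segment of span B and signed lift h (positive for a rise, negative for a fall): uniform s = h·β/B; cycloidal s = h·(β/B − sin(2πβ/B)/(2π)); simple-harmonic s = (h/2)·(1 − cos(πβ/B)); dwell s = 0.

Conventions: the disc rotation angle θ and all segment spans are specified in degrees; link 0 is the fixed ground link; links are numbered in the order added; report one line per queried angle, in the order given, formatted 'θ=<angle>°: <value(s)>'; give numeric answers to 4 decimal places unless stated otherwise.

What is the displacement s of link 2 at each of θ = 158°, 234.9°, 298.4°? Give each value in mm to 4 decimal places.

segment 1 (0° to 54.5°, cycloidal, h = 17) is passed completely: s = 0.0000 + (17) = 17.0000
θ = 158° falls in segment 2 (54.5° to 200.4°, uniform, h = -10): β = 158 − 54.5 = 103.5°, B = 145.9°; Δs = -10·103.5/145.9 = -7.0939; s = 17.0000 − 7.0939 = 9.9061
segment 2 (54.5° to 200.4°, uniform, h = -10) is passed completely: s = 17.0000 + (-10) = 7.0000
θ = 234.9° falls in segment 3 (200.4° to 311.6°, cycloidal, h = 24): β = 234.9 − 200.4 = 34.5°, B = 111.2°; Δs = 24·(0.3103 − sin(2π·0.3103)/(2π)) = 3.8968; s = 7.0000 + 3.8968 = 10.8968
θ = 298.4° falls in segment 3 (200.4° to 311.6°, cycloidal, h = 24): β = 298.4 − 200.4 = 98°, B = 111.2°; Δs = 24·(0.8813 − sin(2π·0.8813)/(2π)) = 23.7431; s = 7.0000 + 23.7431 = 30.7431

θ=158°: 9.9061
θ=234.9°: 10.8968
θ=298.4°: 30.7431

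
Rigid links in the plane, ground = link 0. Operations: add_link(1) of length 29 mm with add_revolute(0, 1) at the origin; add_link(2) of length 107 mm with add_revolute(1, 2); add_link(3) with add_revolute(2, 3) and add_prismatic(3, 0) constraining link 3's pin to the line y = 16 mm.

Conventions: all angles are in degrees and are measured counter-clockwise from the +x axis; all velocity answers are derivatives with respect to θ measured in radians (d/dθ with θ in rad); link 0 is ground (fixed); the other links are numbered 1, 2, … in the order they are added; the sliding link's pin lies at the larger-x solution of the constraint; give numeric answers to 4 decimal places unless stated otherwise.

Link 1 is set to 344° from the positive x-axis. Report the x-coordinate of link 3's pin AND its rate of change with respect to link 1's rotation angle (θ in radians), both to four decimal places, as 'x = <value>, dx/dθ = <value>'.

geometry: r = 29 mm, L = 107 mm, e = 16 mm
crank pin P = (r cos θ, r sin θ) = (27.876589, -7.993483)
h = r sin θ − e = -7.993483 − 16 = -23.993483
x = r cos θ + √(L² − h²) = 27.876589 + 104.275178 = 132.151767
dx/dθ = −r sin θ − h·r cos θ/√(L² − h²) (θ in radians; h = -23.993483) = 14.407824

x = 132.1518, dx/dθ = 14.4078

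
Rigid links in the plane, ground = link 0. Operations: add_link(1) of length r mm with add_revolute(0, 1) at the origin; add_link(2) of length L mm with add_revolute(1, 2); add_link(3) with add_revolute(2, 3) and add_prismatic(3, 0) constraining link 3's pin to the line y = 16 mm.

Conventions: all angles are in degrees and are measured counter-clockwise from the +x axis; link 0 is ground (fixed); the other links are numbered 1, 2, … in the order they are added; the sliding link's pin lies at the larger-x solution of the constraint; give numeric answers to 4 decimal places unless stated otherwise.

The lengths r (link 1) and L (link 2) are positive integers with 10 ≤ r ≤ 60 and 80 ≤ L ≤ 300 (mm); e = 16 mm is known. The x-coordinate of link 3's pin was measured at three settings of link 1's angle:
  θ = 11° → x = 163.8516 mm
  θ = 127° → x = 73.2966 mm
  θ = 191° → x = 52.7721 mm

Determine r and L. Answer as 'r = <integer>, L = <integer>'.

constraint per measurement: (x − r cos θ)² + (r sin θ − e)² = L²
subtracting the θ₁ and θ₂ equations cancels the r² and L² terms:
r = (x₁² − x₂²) / (2[(x₁cos θ₁ + e sin θ₁) − (x₂cos θ₂ + e sin θ₂)]) = 55.0000 → r = 55
L² = (x₁ − r cos θ₁)² + (r sin θ₁ − e)² = 12099.9927 → L = 110.0000 → L = 110
check at θ₃=191°: x = 52.7721 (printed 52.7721) ✓

r = 55, L = 110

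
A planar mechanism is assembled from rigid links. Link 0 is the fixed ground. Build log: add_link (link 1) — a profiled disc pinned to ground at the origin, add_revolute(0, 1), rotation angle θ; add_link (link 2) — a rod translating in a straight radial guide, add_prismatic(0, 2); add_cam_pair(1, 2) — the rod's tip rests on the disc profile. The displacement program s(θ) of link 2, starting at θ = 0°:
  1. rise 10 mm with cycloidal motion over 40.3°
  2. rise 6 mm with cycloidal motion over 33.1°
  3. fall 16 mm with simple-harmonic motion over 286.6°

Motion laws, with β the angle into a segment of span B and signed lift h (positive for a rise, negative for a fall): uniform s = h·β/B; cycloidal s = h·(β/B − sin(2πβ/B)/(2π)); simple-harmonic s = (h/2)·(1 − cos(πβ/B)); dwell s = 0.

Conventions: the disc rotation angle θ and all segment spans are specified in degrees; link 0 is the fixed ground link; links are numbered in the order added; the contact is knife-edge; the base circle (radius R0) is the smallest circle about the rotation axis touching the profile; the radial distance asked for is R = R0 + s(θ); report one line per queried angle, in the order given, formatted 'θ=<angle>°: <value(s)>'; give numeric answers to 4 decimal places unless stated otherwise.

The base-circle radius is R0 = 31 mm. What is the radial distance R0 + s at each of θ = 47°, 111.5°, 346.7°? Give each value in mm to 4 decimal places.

seg 1 [0°–40.3°] cycloidal, h=10: full span → s += 10 → s = 10.0000
seg 2 [40.3°–73.4°] cycloidal, h=6: θ=47° here. β=6.7, B=33.1. 6·(0.2024 − sin(2π·0.2024)/(2π)) = 0.3019 → s = 10.3019
seg 2 [40.3°–73.4°] cycloidal, h=6: full span → s += 6 → s = 16.0000
seg 3 [73.4°–360°] simple-harmonic, h=-16: θ=111.5° here. β=38.1, B=286.6. -16/2·(1 − cos(π·0.1329)) = -0.6876 → s = 15.3124
seg 3 [73.4°–360°] simple-harmonic, h=-16: θ=346.7° here. β=273.3, B=286.6. -16/2·(1 − cos(π·0.9536)) = -15.9151 → s = 0.0849
θ=47°: R = R0 + s = 31 + 10.3019 = 41.3019
θ=111.5°: R = R0 + s = 31 + 15.3124 = 46.3124
θ=346.7°: R = R0 + s = 31 + 0.0849 = 31.0849

θ=47°: 41.3019
θ=111.5°: 46.3124
θ=346.7°: 31.0849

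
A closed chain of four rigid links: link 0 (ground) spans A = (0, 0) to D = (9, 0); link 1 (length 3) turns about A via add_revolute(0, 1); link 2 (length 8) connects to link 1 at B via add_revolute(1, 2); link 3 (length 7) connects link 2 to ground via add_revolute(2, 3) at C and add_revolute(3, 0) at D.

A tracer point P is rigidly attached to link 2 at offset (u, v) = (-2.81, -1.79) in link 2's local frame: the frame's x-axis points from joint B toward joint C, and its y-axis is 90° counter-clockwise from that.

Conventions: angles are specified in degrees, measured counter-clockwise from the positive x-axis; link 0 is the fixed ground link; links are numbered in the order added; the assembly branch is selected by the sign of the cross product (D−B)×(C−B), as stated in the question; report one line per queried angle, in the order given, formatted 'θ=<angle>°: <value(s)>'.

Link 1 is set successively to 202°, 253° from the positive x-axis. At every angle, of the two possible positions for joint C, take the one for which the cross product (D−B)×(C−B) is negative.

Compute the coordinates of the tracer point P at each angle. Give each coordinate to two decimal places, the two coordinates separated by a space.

A=(0,0), D=(9.00,0)
θ=202°: B = A + 3.00·(cos202°, sin202°) = (-2.7816, -1.1238)
θ=202°: |BD| = 11.8350
θ=202°: circle(B,8.00) ∩ circle(D,7.00): a=6.5512, h=4.5915
θ=202°:   candidates: C₊=(3.3041,4.0690) cross=54.340; C₋=(4.1761,-5.0724) cross=-54.340
θ=202°:   branch - wants cross < 0 → take C=(4.1761,-5.0724) (cross=-54.340)
θ=202°: ex = (C−B)/|BC| = (0.8697,-0.4936); ey = (0.4936,0.8697)
θ=202°: P = B + -2.81·ex + -1.79·ey = (-6.1089,-1.2936)
θ=253°: B = A + 3.00·(cos253°, sin253°) = (-0.8771, -2.8689)
θ=253°: |BD| = 10.2853
θ=253°: circle(B,8.00) ∩ circle(D,7.00): a=5.8719, h=5.4333
θ=253°:   candidates: C₊=(3.2462,3.9866) cross=55.884; C₋=(6.2772,-6.4488) cross=-55.884
θ=253°:   branch - wants cross < 0 → take C=(6.2772,-6.4488) (cross=-55.884)
θ=253°: ex = (C−B)/|BC| = (0.8943,-0.4475); ey = (0.4475,0.8943)
θ=253°: P = B + -2.81·ex + -1.79·ey = (-4.1911,-3.2123)

θ=202°: -6.11 -1.29
θ=253°: -4.19 -3.21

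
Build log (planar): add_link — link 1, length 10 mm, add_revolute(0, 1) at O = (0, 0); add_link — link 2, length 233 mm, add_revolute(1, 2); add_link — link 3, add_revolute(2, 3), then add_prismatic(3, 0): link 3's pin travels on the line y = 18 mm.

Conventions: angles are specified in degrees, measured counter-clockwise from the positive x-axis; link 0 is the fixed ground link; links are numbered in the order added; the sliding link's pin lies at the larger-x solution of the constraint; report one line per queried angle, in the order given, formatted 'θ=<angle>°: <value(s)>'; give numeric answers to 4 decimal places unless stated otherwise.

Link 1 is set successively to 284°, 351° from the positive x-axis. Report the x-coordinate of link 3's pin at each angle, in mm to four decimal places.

geometry: r = 10 mm, L = 233 mm, e = 18 mm
θ=284°: crank pin P = (r cos θ, r sin θ) = (2.419219, -9.702957)
θ=284°: h = r sin θ − e = -9.702957 − 18 = -27.702957
θ=284°: x = r cos θ + √(L² − h²) = 2.419219 + 231.347242 = 233.766460
θ=351°: crank pin P = (r cos θ, r sin θ) = (9.876883, -1.564345)
θ=351°: h = r sin θ − e = -1.564345 − 18 = -19.564345
θ=351°: x = r cos θ + √(L² − h²) = 9.876883 + 232.177166 = 242.054049

θ=284°: 233.7665
θ=351°: 242.0540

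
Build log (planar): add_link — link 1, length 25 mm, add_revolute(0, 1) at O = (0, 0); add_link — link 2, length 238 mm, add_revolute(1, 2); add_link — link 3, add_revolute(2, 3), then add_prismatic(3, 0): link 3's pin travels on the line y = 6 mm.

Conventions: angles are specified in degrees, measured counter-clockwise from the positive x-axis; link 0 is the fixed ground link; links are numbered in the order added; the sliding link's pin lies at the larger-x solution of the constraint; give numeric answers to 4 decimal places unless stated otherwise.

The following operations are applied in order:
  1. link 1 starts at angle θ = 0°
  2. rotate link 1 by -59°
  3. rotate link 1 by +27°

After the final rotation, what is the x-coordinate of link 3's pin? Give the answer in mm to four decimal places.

geometry: r = 25 mm, L = 238 mm, e = 6 mm; θ starts at 0°
rotate link 1 by -59°: θ ← 0° -59° = -59°
rotate link 1 by +27°: θ ← -59° +27° = -32°
crank pin P = (r cos θ, r sin θ) = (21.201202, -13.247982)
h = r sin θ − e = -13.247982 − 6 = -19.247982
x = r cos θ + √(L² − h²) = 21.201202 + 237.220394 = 258.421596

258.4216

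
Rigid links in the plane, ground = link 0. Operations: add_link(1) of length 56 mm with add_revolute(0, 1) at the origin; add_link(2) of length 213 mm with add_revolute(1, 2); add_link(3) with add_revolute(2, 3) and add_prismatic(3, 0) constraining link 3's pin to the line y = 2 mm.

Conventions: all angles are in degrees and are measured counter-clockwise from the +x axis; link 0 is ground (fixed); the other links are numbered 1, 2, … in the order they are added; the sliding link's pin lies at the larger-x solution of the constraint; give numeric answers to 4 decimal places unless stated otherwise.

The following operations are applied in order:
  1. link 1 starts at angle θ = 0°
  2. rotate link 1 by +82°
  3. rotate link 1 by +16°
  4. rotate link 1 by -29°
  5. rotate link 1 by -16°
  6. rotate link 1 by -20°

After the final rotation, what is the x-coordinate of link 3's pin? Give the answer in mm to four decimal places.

geometry: r = 56 mm, L = 213 mm, e = 2 mm; θ starts at 0°
rotate link 1 by +82°: θ ← 0° +82° = 82°
rotate link 1 by +16°: θ ← 82° +16° = 98°
rotate link 1 by -29°: θ ← 98° -29° = 69°
rotate link 1 by -16°: θ ← 69° -16° = 53°
rotate link 1 by -20°: θ ← 53° -20° = 33°
crank pin P = (r cos θ, r sin θ) = (46.965552, 30.499786)
h = r sin θ − e = 30.499786 − 2 = 28.499786
x = r cos θ + √(L² − h²) = 46.965552 + 211.084728 = 258.050279

258.0503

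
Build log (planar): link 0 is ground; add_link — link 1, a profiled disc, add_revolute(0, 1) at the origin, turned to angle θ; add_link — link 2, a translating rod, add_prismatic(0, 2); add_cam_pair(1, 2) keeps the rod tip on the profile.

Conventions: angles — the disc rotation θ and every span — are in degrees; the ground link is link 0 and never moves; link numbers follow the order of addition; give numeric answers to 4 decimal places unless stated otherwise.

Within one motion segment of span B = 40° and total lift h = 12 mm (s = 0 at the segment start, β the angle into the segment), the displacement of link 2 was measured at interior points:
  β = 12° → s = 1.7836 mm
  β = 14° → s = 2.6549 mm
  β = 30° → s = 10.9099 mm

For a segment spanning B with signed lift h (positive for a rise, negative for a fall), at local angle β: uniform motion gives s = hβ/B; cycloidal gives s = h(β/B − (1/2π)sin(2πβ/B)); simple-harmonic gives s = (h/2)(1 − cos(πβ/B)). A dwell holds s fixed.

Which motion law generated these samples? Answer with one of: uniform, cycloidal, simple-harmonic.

candidates at β/B = r: uniform s = h·r (linear in β); cycloidal s = h·(r − sin(2πr)/(2π)); simple-harmonic s = (h/2)(1 − cos(πr))
β=12°: printed 1.7836 | uniform 3.6000, cycloidal 1.7836, simple-harmonic 2.4733
β=14°: printed 2.6549 | uniform 4.2000, cycloidal 2.6549, simple-harmonic 3.2761
β=30°: printed 10.9099 | uniform 9.0000, cycloidal 10.9099, simple-harmonic 10.2426
only one law matches every sample → cycloidal

cycloidal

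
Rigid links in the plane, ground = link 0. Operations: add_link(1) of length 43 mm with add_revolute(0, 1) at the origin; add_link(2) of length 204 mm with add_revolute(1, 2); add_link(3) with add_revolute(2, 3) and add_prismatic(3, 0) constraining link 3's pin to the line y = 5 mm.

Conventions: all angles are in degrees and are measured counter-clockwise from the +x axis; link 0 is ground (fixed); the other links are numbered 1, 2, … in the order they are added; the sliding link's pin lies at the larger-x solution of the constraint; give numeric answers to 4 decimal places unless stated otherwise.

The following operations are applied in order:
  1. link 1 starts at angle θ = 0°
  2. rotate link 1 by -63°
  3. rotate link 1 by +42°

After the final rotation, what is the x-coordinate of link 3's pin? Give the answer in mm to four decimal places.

geometry: r = 43 mm, L = 204 mm, e = 5 mm; θ starts at 0°
rotate link 1 by -63°: θ ← 0° -63° = -63°
rotate link 1 by +42°: θ ← -63° +42° = -21°
crank pin P = (r cos θ, r sin θ) = (40.143958, -15.409822)
h = r sin θ − e = -15.409822 − 5 = -20.409822
x = r cos θ + √(L² − h²) = 40.143958 + 202.976450 = 243.120408

243.1204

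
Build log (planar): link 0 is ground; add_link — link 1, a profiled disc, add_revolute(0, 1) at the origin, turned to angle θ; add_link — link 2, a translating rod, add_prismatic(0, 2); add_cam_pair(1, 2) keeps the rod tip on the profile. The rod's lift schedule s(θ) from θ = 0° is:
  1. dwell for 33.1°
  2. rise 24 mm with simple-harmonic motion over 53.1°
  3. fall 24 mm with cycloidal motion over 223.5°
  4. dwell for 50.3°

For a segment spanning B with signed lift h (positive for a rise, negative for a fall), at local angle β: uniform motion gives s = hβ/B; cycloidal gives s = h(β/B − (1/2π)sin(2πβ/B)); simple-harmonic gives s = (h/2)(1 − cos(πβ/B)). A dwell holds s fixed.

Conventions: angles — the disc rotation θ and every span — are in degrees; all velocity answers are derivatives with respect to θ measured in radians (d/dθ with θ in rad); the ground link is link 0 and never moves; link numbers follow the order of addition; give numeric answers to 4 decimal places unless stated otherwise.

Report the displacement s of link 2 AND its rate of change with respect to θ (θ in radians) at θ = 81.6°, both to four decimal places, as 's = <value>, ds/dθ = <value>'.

seg 1 [0°–33.1°] dwell: s stays 0.0000
seg 2 [33.1°–86.2°] simple-harmonic, h=24: θ=81.6° here. β=48.5, B=53.1. 24/2·(1 − cos(π·0.9134)) = 23.5583 → s = 23.5583
velocity in seg [33.1°–86.2°] (simple-harmonic), θ in radians: β = 48.5° = 0.8465 rad, B = 53.1° = 0.9268 rad; ds/dθ = (πh/(2B)) sin(πβ/B) = (π·24/(2·0.9268)) sin(π·0.9134) = 10.934475 mm/rad

s = 23.5583, ds/dθ = 10.9345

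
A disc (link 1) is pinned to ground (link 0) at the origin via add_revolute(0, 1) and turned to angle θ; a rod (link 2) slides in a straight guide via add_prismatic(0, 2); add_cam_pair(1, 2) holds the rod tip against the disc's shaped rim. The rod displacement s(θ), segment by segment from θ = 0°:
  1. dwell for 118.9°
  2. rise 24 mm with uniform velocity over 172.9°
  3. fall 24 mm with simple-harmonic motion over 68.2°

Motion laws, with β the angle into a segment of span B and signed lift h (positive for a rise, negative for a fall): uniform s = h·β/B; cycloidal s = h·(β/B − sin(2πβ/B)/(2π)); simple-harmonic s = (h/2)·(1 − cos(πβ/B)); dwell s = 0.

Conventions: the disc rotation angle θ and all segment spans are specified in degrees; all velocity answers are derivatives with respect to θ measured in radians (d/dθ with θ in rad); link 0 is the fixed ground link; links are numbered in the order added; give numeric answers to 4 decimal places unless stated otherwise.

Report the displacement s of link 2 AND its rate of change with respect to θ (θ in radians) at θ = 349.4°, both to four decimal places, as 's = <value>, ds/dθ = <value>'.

segment 1 (0° to 118.9°, dwell): s unchanged at 0.0000
segment 2 (118.9° to 291.8°, uniform, h = 24) is passed completely: s = 0.0000 + (24) = 24.0000
θ = 349.4° falls in segment 3 (291.8° to 360°, simple-harmonic, h = -24): β = 349.4 − 291.8 = 57.6°, B = 68.2°; Δs = -24/2·(1 − cos(π·0.8446)) = -22.5977; s = 24.0000 − 22.5977 = 1.4023
velocity in seg [291.8°–360°] (simple-harmonic), θ in radians: β = 57.6° = 1.0053 rad, B = 68.2° = 1.1903 rad; ds/dθ = (πh/(2B)) sin(πβ/B) = (π·(-24)/(2·1.1903)) sin(π·0.8446) = -14.857443 mm/rad

s = 1.4023, ds/dθ = -14.8574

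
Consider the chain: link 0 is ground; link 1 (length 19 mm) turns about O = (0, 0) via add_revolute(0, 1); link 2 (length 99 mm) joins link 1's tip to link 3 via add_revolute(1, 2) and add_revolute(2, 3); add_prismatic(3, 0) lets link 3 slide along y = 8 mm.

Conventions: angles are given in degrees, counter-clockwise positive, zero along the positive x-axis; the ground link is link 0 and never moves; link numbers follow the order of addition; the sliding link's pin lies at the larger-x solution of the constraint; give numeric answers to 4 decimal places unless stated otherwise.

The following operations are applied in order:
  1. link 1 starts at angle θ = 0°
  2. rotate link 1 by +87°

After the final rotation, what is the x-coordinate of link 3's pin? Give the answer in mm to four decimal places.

geometry: r = 19 mm, L = 99 mm, e = 8 mm; θ starts at 0°
rotate link 1 by +87°: θ ← 0° +87° = 87°
crank pin P = (r cos θ, r sin θ) = (0.994383, 18.973961)
h = r sin θ − e = 18.973961 − 8 = 10.973961
x = r cos θ + √(L² − h²) = 0.994383 + 98.389899 = 99.384282

99.3843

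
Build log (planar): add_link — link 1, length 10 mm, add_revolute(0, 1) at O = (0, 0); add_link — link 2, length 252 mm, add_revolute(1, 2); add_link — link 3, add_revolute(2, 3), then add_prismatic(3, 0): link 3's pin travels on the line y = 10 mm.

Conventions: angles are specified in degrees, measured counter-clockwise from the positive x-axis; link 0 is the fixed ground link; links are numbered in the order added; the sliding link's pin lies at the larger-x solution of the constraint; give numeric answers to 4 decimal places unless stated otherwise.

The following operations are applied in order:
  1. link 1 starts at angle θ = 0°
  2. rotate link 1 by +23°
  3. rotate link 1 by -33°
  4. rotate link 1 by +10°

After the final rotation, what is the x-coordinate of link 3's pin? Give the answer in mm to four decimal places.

geometry: r = 10 mm, L = 252 mm, e = 10 mm; θ starts at 0°
rotate link 1 by +23°: θ ← 0° +23° = 23°
rotate link 1 by -33°: θ ← 23° -33° = -10°
rotate link 1 by +10°: θ ← -10° +10° = 0°
crank pin P = (r cos θ, r sin θ) = (10.000000, 0.000000)
h = r sin θ − e = 0.000000 − 10 = -10.000000
x = r cos θ + √(L² − h²) = 10.000000 + 251.801509 = 261.801509

261.8015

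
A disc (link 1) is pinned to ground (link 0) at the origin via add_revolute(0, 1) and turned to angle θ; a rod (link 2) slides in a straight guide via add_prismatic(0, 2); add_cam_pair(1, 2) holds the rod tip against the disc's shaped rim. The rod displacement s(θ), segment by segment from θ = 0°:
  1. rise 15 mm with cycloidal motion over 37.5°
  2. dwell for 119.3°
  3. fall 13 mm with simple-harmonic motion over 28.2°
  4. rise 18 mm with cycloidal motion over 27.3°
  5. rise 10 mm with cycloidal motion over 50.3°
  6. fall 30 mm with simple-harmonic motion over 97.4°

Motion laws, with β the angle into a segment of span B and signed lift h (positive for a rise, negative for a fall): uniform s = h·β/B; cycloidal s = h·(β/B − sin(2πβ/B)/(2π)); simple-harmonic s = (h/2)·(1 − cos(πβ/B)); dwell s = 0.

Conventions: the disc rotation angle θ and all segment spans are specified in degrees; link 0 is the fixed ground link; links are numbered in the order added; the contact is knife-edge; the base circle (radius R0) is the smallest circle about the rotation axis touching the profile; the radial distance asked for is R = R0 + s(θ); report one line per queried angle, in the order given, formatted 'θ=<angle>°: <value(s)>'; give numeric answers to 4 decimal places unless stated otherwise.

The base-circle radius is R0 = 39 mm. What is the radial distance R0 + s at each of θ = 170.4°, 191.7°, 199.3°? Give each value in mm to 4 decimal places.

segment 1 (0° to 37.5°, cycloidal, h = 15) is passed completely: s = 0.0000 + (15) = 15.0000
segment 2 (37.5° to 156.8°, dwell): s unchanged at 15.0000
θ = 170.4° falls in segment 3 (156.8° to 185°, simple-harmonic, h = -13): β = 170.4 − 156.8 = 13.6°, B = 28.2°; Δs = -13/2·(1 − cos(π·0.4823)) = -6.1381; s = 15.0000 − 6.1381 = 8.8619
segment 3 (156.8° to 185°, simple-harmonic, h = -13) is passed completely: s = 15.0000 + (-13) = 2.0000
θ = 191.7° falls in segment 4 (185° to 212.3°, cycloidal, h = 18): β = 191.7 − 185 = 6.7°, B = 27.3°; Δs = 18·(0.2454 − sin(2π·0.2454)/(2π)) = 1.5540; s = 2.0000 + 1.5540 = 3.5540
θ = 199.3° falls in segment 4 (185° to 212.3°, cycloidal, h = 18): β = 199.3 − 185 = 14.3°, B = 27.3°; Δs = 18·(0.5238 − sin(2π·0.5238)/(2π)) = 9.8555; s = 2.0000 + 9.8555 = 11.8555
θ=170.4°: R = R0 + s = 39 + 8.8619 = 47.8619
θ=191.7°: R = R0 + s = 39 + 3.5540 = 42.5540
θ=199.3°: R = R0 + s = 39 + 11.8555 = 50.8555

θ=170.4°: 47.8619
θ=191.7°: 42.5540
θ=199.3°: 50.8555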